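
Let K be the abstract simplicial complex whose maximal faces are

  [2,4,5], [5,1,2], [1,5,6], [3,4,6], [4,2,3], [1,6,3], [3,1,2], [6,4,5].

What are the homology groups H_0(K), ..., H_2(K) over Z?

H_0 ≅ Z,  H_1 = 0,  H_2 ≅ Z.

K has 6 vertices, 12 edges, 8 triangles.
rank ∂_0 = 0, rank ∂_1 = 5 ⇒ b_0 = 6 − 0 − 5 = 1; all invariant factors of ∂_1 are 1 so no torsion. So H_0 ≅ Z.
rank ∂_1 = 5, rank ∂_2 = 7 ⇒ b_1 = 12 − 5 − 7 = 0; all invariant factors of ∂_2 are 1 so no torsion. So H_1 ≅ 0.
rank ∂_2 = 7, rank ∂_3 = 0 ⇒ b_2 = 8 − 7 − 0 = 1. So H_2 ≅ Z.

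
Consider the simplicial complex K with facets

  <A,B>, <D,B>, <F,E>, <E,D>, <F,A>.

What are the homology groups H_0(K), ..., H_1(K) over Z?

H_0 ≅ Z,  H_1 ≅ Z.

Fix the vertex order A < B < D < E < F and write every simplex with vertices in increasing order. Then dim K = 1 and the simplices of K are:

  0-simplices (5): A, B, D, E, F
  1-simplices (5): AB, AF, BD, DE, EF

giving chain groups C_0 ≅ Z^5, C_1 ≅ Z^5.

∂_1: C_1 → C_0 is given by ∂[p,q] = [q] − [p]. For instance
  ∂EF = F − E.
The 5×5 boundary matrix has rank 4 and Smith normal form diag(1,1,1,1).

From H_k ≅ ker(∂_k) / im(∂_{k+1}) we obtain:

  H_0: rank C_0 − rank ∂_1 = 5 − 4 = 1, and the invariant factors of ∂_1 are all 1, so H_0 = Z.
  H_1: rank ker ∂_1 − rank ∂_2 = (5 − 4) − 0 = 1, and there is no ∂_2, so H_1 = Z.

As a check, the Euler characteristic is 5 − 5 = 0, which agrees with 1 − 1 = 0.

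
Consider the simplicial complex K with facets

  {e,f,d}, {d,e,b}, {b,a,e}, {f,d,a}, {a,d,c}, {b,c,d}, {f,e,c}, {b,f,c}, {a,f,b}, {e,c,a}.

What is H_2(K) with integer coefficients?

H_2 = 0.

Take the total order a < b < c < d < e < f on the vertex set. Then K (dimension 2) consists of the simplices:

  0-simplices (6): a, b, c, d, e, f
  1-simplices (15): ab, ac, ad, ae, af, bc, bd, be, bf, cd, ce, cf, de, df, ef
  2-simplices (10): abe, abf, acd, ace, adf, bcd, bcf, bde, cef, def

so the chain groups are C_0 ≅ Z^6, C_1 ≅ Z^15, C_2 ≅ Z^10.

The boundary map ∂_1: C_1 → C_0 maps an edge to its endpoints' difference, ∂[p,q] = q − p.
The 6×15 boundary matrix has rank 5 and Smith normal form diag(1,1,1,1,1).

Boundary ∂_2: C_2 → C_1 sends each 2-simplex [p,q,r] to [q,r] − [p,r] + [p,q]. For instance
  ∂bcd = cd − bd + bc,
  ∂acd = cd − ad + ac.
The 15×10 boundary matrix has rank 10 and Smith normal form diag(1,1,1,1,1,1,1,1,1,2).

Reading off H_k = ker ∂_k / im ∂_{k+1}:

  H_2: rank ker ∂_2 − rank ∂_3 = (10 − 10) − 0 = 0, and there is no ∂_3, so H_2 = 0.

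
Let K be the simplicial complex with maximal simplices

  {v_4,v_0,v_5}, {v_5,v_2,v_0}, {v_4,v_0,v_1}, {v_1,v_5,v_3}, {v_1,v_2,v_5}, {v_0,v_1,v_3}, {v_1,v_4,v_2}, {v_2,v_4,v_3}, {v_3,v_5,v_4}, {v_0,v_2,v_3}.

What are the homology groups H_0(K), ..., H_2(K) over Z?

H_0 ≅ Z,  H_1 ≅ Z/2Z,  H_2 = 0.

We work with the vertex ordering v_0 < v_1 < v_2 < v_3 < v_4 < v_5. The simplices of K, each written with vertices in increasing order, are:

  0-simplices (6): [v_0], [v_1], [v_2], [v_3], [v_4], [v_5]
  1-simplices (15): (15 of them)
  2-simplices (10): [v_0,v_1,v_3], [v_0,v_1,v_4], [v_0,v_2,v_3], [v_0,v_2,v_5], [v_0,v_4,v_5], [v_1,v_2,v_4], [v_1,v_2,v_5], [v_1,v_3,v_5], [v_2,v_3,v_4], [v_3,v_4,v_5]

so the chain groups are C_0 ≅ Z^6, C_1 ≅ Z^15, C_2 ≅ Z^10.

∂_1: C_1 → C_0 is given by ∂[p,q] = [q] − [p]. For instance
  ∂[v_3,v_5] = [v_5] − [v_3].
As a 6×15 matrix over Z this has rank 5, with invariant factors (1,1,1,1,1).

∂_2: C_2 → C_1 maps a triangle to the signed sum of its edges. For instance
  ∂[v_1,v_3,v_5] = [v_3,v_5] − [v_1,v_5] + [v_1,v_3],
  ∂[v_0,v_2,v_3] = [v_2,v_3] − [v_0,v_3] + [v_0,v_2].
As a 15×10 matrix over Z this has rank 10, with invariant factors (1,1,1,1,1,1,1,1,1,2).

From H_k ≅ ker(∂_k) / im(∂_{k+1}) we obtain:

  H_0: rank C_0 − rank ∂_1 = 6 − 5 = 1, and the invariant factors of ∂_1 are all 1, so H_0 = Z.
  H_1: rank ker ∂_1 − rank ∂_2 = (15 − 5) − 10 = 0, and ∂_2 has invariant factor 2 > 1, so H_1 = Z/2Z.
  H_2: rank ker ∂_2 − rank ∂_3 = (10 − 10) − 0 = 0, and there is no ∂_3, so H_2 = 0.

As a check, the Euler characteristic is 6 − 15 + 10 = 1, which agrees with 1 − 0 + 0 = 1.
(K is a triangulation of the real projective plane RP^2.)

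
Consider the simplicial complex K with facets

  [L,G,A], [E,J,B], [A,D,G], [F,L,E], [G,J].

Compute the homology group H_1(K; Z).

Order the vertices as A < B < D < E < F < G < J < L. Listing each simplex with vertices in this order, K has dimension 2 with simplices:

  0-simplices (8): A, B, D, E, F, G, J, L
  1-simplices (12): AD, AG, AL, BE, BJ, DG, EF, EJ, EL, FL, GJ, GL
  2-simplices (4): ADG, AGL, BEJ, EFL

Hence C_0 ≅ Z^8, C_1 ≅ Z^12, C_2 ≅ Z^4.

∂_1: C_1 → C_0 sends each edge [p,q] (with p < q) to q − p.
The resulting 8×12 matrix has rank 7, and its Smith normal form has invariant factors (1,1,1,1,1,1,1).

The boundary map ∂_2: C_2 → C_1 sends each 2-simplex [p,q,r] to [q,r] − [p,r] + [p,q]. For instance
  ∂AGL = GL − AL + AG,
  ∂EFL = FL − EL + EF.
This gives a 12×4 integer matrix of rank 4; reducing to Smith normal form yields diagonal entries (1,1,1,1).

Reading off H_k = ker ∂_k / im ∂_{k+1}:

  H_1: rank ker ∂_1 − rank ∂_2 = (12 − 7) − 4 = 1, and the invariant factors of ∂_2 are all 1, so H_1 ≅ Z.

H_1 = Z.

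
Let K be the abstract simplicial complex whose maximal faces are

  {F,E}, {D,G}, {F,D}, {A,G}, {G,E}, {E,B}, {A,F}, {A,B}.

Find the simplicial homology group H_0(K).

Fix the vertex order A < B < D < E < F < G and write every simplex with vertices in increasing order. Then dim K = 1 and the simplices of K are:

  0-simplices (6): A, B, D, E, F, G
  1-simplices (8): AB, AF, AG, BE, DF, DG, EF, EG

Hence C_0 ≅ Z^6, C_1 ≅ Z^8.

The boundary map ∂_1: C_1 → C_0 maps an edge to its endpoints' difference, ∂[p,q] = q − p. For instance
  ∂BE = E − B.
This gives a 6×8 integer matrix of rank 5; reducing to Smith normal form yields diagonal entries (1,1,1,1,1).

From H_k ≅ ker(∂_k) / im(∂_{k+1}) we obtain:

  H_0: rank C_0 − rank ∂_1 = 6 − 5 = 1, and the invariant factors of ∂_1 are all 1, so H_0 = Z.

H_0 ≅ Z.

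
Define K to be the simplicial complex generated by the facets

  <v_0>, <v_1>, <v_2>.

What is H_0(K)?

Order the vertices as v_0 < v_1 < v_2. Listing each simplex with vertices in this order, K has dimension 0 with simplices:

  0-simplices (3): [v_0], [v_1], [v_2]

Hence C_0 ≅ Z^3.

Reading off H_k = ker ∂_k / im ∂_{k+1}:

  H_0: rank C_0 − rank ∂_1 = 3 − 0 = 3, and there is no ∂_1, so H_0 ≅ Z^3.

(K is a triangulation of a set of 3 points.)

H_0 = Z^3.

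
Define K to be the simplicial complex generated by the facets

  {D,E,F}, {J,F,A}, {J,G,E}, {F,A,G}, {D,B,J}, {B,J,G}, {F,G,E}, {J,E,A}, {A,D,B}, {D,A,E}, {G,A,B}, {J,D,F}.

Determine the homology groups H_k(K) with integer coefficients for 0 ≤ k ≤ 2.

We work with the vertex ordering A < B < D < E < F < G < J. The simplices of K, each written with vertices in increasing order, are:

  0-simplices (7): A, B, D, E, F, G, J
  1-simplices (18): AB, AD, AE, AF, AG, AJ, BD, BG, BJ, DE, DF, DJ, EF, EG, EJ, FG, FJ, GJ
  2-simplices (12): ABD, ABG, ADE, AEJ, AFG, AFJ, BDJ, BGJ, DEF, DFJ, EFG, EGJ

giving chain groups C_0 ≅ Z^7, C_1 ≅ Z^18, C_2 ≅ Z^12.

∂_1: C_1 → C_0 maps an edge to its endpoints' difference, ∂[p,q] = q − p.
The 7×18 boundary matrix has rank 6 and Smith normal form diag(1,1,1,1,1,1).

Boundary ∂_2: C_2 → C_1 maps a triangle to the signed sum of its edges. For instance
  ∂BDJ = DJ − BJ + BD,
  ∂BGJ = GJ − BJ + BG.
The resulting 18×12 matrix has rank 12, and its Smith normal form has invariant factors (1,1,1,1,1,1,1,1,1,1,1,2).

Computing H_k = (kernel of ∂_k) / (image of ∂_{k+1}):

  H_0: rank C_0 − rank ∂_1 = 7 − 6 = 1, and the invariant factors of ∂_1 are all 1, so H_0 = Z.
  H_1: rank ker ∂_1 − rank ∂_2 = (18 − 6) − 12 = 0, and ∂_2 has invariant factor 2 > 1, so H_1 = Z/2Z.
  H_2: rank ker ∂_2 − rank ∂_3 = (12 − 12) − 0 = 0, and there is no ∂_3, so H_2 = 0.

As a check, the Euler characteristic is 7 − 18 + 12 = 1, which agrees with 1 − 0 + 0 = 1.

H_0 = Z,  H_1 = Z/2Z,  H_2 = 0.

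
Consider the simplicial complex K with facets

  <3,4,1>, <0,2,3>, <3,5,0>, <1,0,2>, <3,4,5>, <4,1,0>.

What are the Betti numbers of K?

Fix the vertex order 0 < 1 < 2 < 3 < 4 < 5 and write every simplex with vertices in increasing order. Then dim K = 2 and the simplices of K are:

  0-simplices (6): [0], [1], [2], [3], [4], [5]
  1-simplices (12): [0,1], [0,2], [0,3], [0,4], [0,5], [1,2], [1,3], [1,4], [2,3], [3,4], [3,5], [4,5]
  2-simplices (6): [0,1,2], [0,1,4], [0,2,3], [0,3,5], [1,3,4], [3,4,5]

giving chain groups C_0 ≅ Z^6, C_1 ≅ Z^12, C_2 ≅ Z^6.

Boundary ∂_1: C_1 → C_0 is given by ∂[p,q] = [q] − [p]. For instance
  ∂[0,3] = [3] − [0].
The resulting 6×12 matrix has rank 5, and its Smith normal form has invariant factors (1,1,1,1,1).

Boundary ∂_2: C_2 → C_1 sends each 2-simplex [p,q,r] to [q,r] − [p,r] + [p,q]. For instance
  ∂[0,1,4] = [1,4] − [0,4] + [0,1],
  ∂[1,3,4] = [3,4] − [1,4] + [1,3].
This gives a 12×6 integer matrix of rank 6; reducing to Smith normal form yields diagonal entries (1,1,1,1,1,1).

Reading off H_k = ker ∂_k / im ∂_{k+1}:

  H_0: rank C_0 − rank ∂_1 = 6 − 5 = 1, and the invariant factors of ∂_1 are all 1, so H_0 = Z.
  H_1: rank ker ∂_1 − rank ∂_2 = (12 − 5) − 6 = 1, and the invariant factors of ∂_2 are all 1, so H_1 = Z.
  H_2: rank ker ∂_2 − rank ∂_3 = (6 − 6) − 0 = 0, and there is no ∂_3, so H_2 = 0.

As a check, the Euler characteristic is 6 − 12 + 6 = 0, which agrees with 1 − 1 + 0 = 0.

Hence the Betti numbers are b_0 = 1, b_1 = 1, b_2 = 0.

b_0 = 1, b_1 = 1, b_2 = 0.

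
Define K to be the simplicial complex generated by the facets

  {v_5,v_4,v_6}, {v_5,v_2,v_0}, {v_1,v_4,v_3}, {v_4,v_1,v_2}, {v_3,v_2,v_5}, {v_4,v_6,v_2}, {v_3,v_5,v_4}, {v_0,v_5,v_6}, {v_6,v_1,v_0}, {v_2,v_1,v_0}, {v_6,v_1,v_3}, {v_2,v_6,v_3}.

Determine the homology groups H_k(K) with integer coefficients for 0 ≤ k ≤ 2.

H_0 = Z,  H_1 = Z/2Z,  H_2 = 0.

We work with the vertex ordering v_0 < v_1 < v_2 < v_3 < v_4 < v_5 < v_6. The simplices of K, each written with vertices in increasing order, are:

  0-simplices (7): [v_0], [v_1], [v_2], [v_3], [v_4], [v_5], [v_6]
  1-simplices (18): (18 of them)
  2-simplices (12): (12 of them)

giving chain groups C_0 ≅ Z^7, C_1 ≅ Z^18, C_2 ≅ Z^12.

The boundary map ∂_1: C_1 → C_0 sends each edge [p,q] (with p < q) to q − p. For instance
  ∂[v_0,v_2] = [v_2] − [v_0].
The resulting 7×18 matrix has rank 6, and its Smith normal form has invariant factors (1,1,1,1,1,1).

∂_2: C_2 → C_1 sends each 2-simplex [p,q,r] to [q,r] − [p,r] + [p,q]. For instance
  ∂[v_1,v_3,v_6] = [v_3,v_6] − [v_1,v_6] + [v_1,v_3],
  ∂[v_0,v_1,v_6] = [v_1,v_6] − [v_0,v_6] + [v_0,v_1].
As a 18×12 matrix over Z this has rank 12, with invariant factors (1,1,1,1,1,1,1,1,1,1,1,2).

From H_k ≅ ker(∂_k) / im(∂_{k+1}) we obtain:

  H_0: rank C_0 − rank ∂_1 = 7 − 6 = 1, and the invariant factors of ∂_1 are all 1, so H_0 ≅ Z.
  H_1: rank ker ∂_1 − rank ∂_2 = (18 − 6) − 12 = 0, and ∂_2 has invariant factor 2 > 1, so H_1 ≅ Z/2Z.
  H_2: rank ker ∂_2 − rank ∂_3 = (12 − 12) − 0 = 0, and there is no ∂_3, so H_2 ≅ 0.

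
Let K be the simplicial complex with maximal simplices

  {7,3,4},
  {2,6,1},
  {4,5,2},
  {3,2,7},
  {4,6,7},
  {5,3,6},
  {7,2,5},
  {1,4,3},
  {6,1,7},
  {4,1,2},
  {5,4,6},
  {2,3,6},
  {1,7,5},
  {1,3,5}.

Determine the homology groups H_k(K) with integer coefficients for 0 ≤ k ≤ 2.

H_0 = Z,  H_1 = Z^2,  H_2 = Z.

We work with the vertex ordering 1 < 2 < 3 < 4 < 5 < 6 < 7. The simplices of K, each written with vertices in increasing order, are:

  0-simplices (7): [1], [2], [3], [4], [5], [6], [7]
  1-simplices (21): [1,2], [1,3], [1,4], [1,5], [1,6], [1,7], [2,3], [2,4], [2,5], [2,6], [2,7], [3,4], [3,5], [3,6], [3,7], [4,5], [4,6], [4,7], [5,6], [5,7], [6,7]
  2-simplices (14): [1,2,4], [1,2,6], [1,3,4], [1,3,5], [1,5,7], [1,6,7], [2,3,6], [2,3,7], [2,4,5], [2,5,7], [3,4,7], [3,5,6], [4,5,6], [4,6,7]

so the chain groups are C_0 ≅ Z^7, C_1 ≅ Z^21, C_2 ≅ Z^14.

The boundary map ∂_1: C_1 → C_0 maps an edge to its endpoints' difference, ∂[p,q] = q − p. For instance
  ∂[4,7] = [7] − [4].
The 7×21 boundary matrix has rank 6 and Smith normal form diag(1,1,1,1,1,1).

∂_2: C_2 → C_1 acts by ∂[p,q,r] = [q,r] − [p,r] + [p,q]. For instance
  ∂[3,5,6] = [5,6] − [3,6] + [3,5],
  ∂[4,5,6] = [5,6] − [4,6] + [4,5].
This gives a 21×14 integer matrix of rank 13; reducing to Smith normal form yields diagonal entries (1,1,1,1,1,1,1,1,1,1,1,1,1).

Computing H_k = (kernel of ∂_k) / (image of ∂_{k+1}):

  H_0: rank C_0 − rank ∂_1 = 7 − 6 = 1, and the invariant factors of ∂_1 are all 1, so H_0 ≅ Z.
  H_1: rank ker ∂_1 − rank ∂_2 = (21 − 6) − 13 = 2, and the invariant factors of ∂_2 are all 1, so H_1 ≅ Z^2.
  H_2: rank ker ∂_2 − rank ∂_3 = (14 − 13) − 0 = 1, and there is no ∂_3, so H_2 ≅ Z.

As a check, the Euler characteristic is 7 − 21 + 14 = 0, which agrees with 1 − 2 + 1 = 0.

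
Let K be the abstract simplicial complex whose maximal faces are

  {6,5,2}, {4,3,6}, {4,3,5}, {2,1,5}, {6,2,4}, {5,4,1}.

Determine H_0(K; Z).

H_0 ≅ Z.

Order the vertices as 1 < 2 < 3 < 4 < 5 < 6. Listing each simplex with vertices in this order, K has dimension 2 with simplices:

  0-simplices (6): [1], [2], [3], [4], [5], [6]
  1-simplices (12): [1,2], [1,4], [1,5], [2,4], [2,5], [2,6], [3,4], [3,5], [3,6], [4,5], [4,6], [5,6]
  2-simplices (6): [1,2,5], [1,4,5], [2,4,6], [2,5,6], [3,4,5], [3,4,6]

so the chain groups are C_0 ≅ Z^6, C_1 ≅ Z^12, C_2 ≅ Z^6.

The boundary map ∂_1: C_1 → C_0 is given by ∂[p,q] = [q] − [p]. For instance
  ∂[2,6] = [6] − [2].
This gives a 6×12 integer matrix of rank 5; reducing to Smith normal form yields diagonal entries (1,1,1,1,1).

The boundary map ∂_2: C_2 → C_1 sends each 2-simplex [p,q,r] to [q,r] − [p,r] + [p,q]. For instance
  ∂[2,5,6] = [5,6] − [2,6] + [2,5],
  ∂[3,4,6] = [4,6] − [3,6] + [3,4].
This gives a 12×6 integer matrix of rank 6; reducing to Smith normal form yields diagonal entries (1,1,1,1,1,1).

Now H_k = ker ∂_k / im ∂_{k+1}, so:

  H_0: rank C_0 − rank ∂_1 = 6 − 5 = 1, and the invariant factors of ∂_1 are all 1, so H_0 = Z.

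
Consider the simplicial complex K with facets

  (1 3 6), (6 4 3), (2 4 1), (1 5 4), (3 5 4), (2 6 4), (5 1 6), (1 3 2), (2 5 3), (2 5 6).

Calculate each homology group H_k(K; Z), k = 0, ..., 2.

Fix the vertex order 1 < 2 < 3 < 4 < 5 < 6 and write every simplex with vertices in increasing order. Then dim K = 2 and the simplices of K are:

  0-simplices (6): [1], [2], [3], [4], [5], [6]
  1-simplices (15): [1,2], [1,3], [1,4], [1,5], [1,6], [2,3], [2,4], [2,5], [2,6], [3,4], [3,5], [3,6], [4,5], [4,6], [5,6]
  2-simplices (10): [1,2,3], [1,2,4], [1,3,6], [1,4,5], [1,5,6], [2,3,5], [2,4,6], [2,5,6], [3,4,5], [3,4,6]

Hence C_0 ≅ Z^6, C_1 ≅ Z^15, C_2 ≅ Z^10.

∂_1: C_1 → C_0 maps an edge to its endpoints' difference, ∂[p,q] = q − p.
The resulting 6×15 matrix has rank 5, and its Smith normal form has invariant factors (1,1,1,1,1).

Boundary ∂_2: C_2 → C_1 sends each 2-simplex [p,q,r] to [q,r] − [p,r] + [p,q]. For instance
  ∂[1,4,5] = [4,5] − [1,5] + [1,4],
  ∂[1,2,4] = [2,4] − [1,4] + [1,2].
The 15×10 boundary matrix has rank 10 and Smith normal form diag(1,1,1,1,1,1,1,1,1,2).

Computing H_k = (kernel of ∂_k) / (image of ∂_{k+1}):

  H_0: rank C_0 − rank ∂_1 = 6 − 5 = 1, and the invariant factors of ∂_1 are all 1, so H_0 ≅ Z.
  H_1: rank ker ∂_1 − rank ∂_2 = (15 − 5) − 10 = 0, and ∂_2 has invariant factor 2 > 1, so H_1 ≅ Z/2.
  H_2: rank ker ∂_2 − rank ∂_3 = (10 − 10) − 0 = 0, and there is no ∂_3, so H_2 ≅ 0.

(K is a triangulation of the real projective plane RP^2.)

H_0 = Z,  H_1 = Z/2,  H_2 = 0.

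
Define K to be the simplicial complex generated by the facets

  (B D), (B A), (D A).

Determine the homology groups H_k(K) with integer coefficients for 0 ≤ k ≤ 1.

Order the vertices as A < B < D. Listing each simplex with vertices in this order, K has dimension 1 with simplices:

  0-simplices (3): A, B, D
  1-simplices (3): AB, AD, BD

Hence C_0 ≅ Z^3, C_1 ≅ Z^3.

Boundary ∂_1: C_1 → C_0 is given by ∂[p,q] = [q] − [p].
This gives a 3×3 integer matrix of rank 2; reducing to Smith normal form yields diagonal entries (1,1).

From H_k ≅ ker(∂_k) / im(∂_{k+1}) we obtain:

  H_0: rank C_0 − rank ∂_1 = 3 − 2 = 1, and the invariant factors of ∂_1 are all 1, so H_0 = Z.
  H_1: rank ker ∂_1 − rank ∂_2 = (3 − 2) − 0 = 1, and there is no ∂_2, so H_1 = Z.

H_0 ≅ Z,  H_1 ≅ Z.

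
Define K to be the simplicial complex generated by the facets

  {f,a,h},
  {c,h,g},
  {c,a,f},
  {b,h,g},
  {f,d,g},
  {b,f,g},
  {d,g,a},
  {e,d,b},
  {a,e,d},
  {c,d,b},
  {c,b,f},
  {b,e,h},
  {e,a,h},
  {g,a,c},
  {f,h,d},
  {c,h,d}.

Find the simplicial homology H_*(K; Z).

H_0 ≅ Z,  H_1 ≅ Z^2,  H_2 ≅ Z.

K has 8 vertices, 24 edges, 16 triangles.
rank ∂_0 = 0, rank ∂_1 = 7 ⇒ b_0 = 8 − 0 − 7 = 1; all invariant factors of ∂_1 are 1 so no torsion. So H_0 = Z.
rank ∂_1 = 7, rank ∂_2 = 15 ⇒ b_1 = 24 − 7 − 15 = 2; all invariant factors of ∂_2 are 1 so no torsion. So H_1 = Z^2.
rank ∂_2 = 15, rank ∂_3 = 0 ⇒ b_2 = 16 − 15 − 0 = 1. So H_2 = Z.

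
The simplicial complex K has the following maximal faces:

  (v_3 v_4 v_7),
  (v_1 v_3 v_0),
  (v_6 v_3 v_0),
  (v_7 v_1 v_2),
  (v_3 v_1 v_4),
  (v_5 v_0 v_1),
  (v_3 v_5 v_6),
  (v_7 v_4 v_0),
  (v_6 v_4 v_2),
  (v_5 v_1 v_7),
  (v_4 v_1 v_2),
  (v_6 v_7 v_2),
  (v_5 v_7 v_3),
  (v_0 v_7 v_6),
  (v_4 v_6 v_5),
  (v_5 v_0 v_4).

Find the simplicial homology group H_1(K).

H_1 ≅ Z^2.

Order the vertices as v_0 < v_1 < v_2 < v_3 < v_4 < v_5 < v_6 < v_7. Listing each simplex with vertices in this order, K has dimension 2 with simplices:

  0-simplices (8): [v_0], [v_1], [v_2], [v_3], [v_4], [v_5], [v_6], [v_7]
  1-simplices (24): (24 of them)
  2-simplices (16): (16 of them)

giving chain groups C_0 ≅ Z^8, C_1 ≅ Z^24, C_2 ≅ Z^16.

Boundary ∂_1: C_1 → C_0 is given by ∂[p,q] = [q] − [p].
The 8×24 boundary matrix has rank 7 and Smith normal form diag(1,1,1,1,1,1,1).

The boundary map ∂_2: C_2 → C_1 maps a triangle to the signed sum of its edges. For instance
  ∂[v_2,v_4,v_6] = [v_4,v_6] − [v_2,v_6] + [v_2,v_4],
  ∂[v_3,v_4,v_7] = [v_4,v_7] − [v_3,v_7] + [v_3,v_4].
The 24×16 boundary matrix has rank 15 and Smith normal form diag(1,1,1,1,1,1,1,1,1,1,1,1,1,1,1).

Computing H_k = (kernel of ∂_k) / (image of ∂_{k+1}):

  H_1: rank ker ∂_1 − rank ∂_2 = (24 − 7) − 15 = 2, and the invariant factors of ∂_2 are all 1, so H_1 ≅ Z^2.

(K is a triangulation of the torus T^2.)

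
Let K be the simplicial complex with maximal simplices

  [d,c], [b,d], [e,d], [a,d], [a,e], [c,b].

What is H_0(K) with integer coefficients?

We work with the vertex ordering a < b < c < d < e. The simplices of K, each written with vertices in increasing order, are:

  0-simplices (5): a, b, c, d, e
  1-simplices (6): ad, ae, bc, bd, cd, de

Hence C_0 ≅ Z^5, C_1 ≅ Z^6.

Boundary ∂_1: C_1 → C_0 is given by ∂[p,q] = [q] − [p]. For instance
  ∂ad = d − a.
The resulting 5×6 matrix has rank 4, and its Smith normal form has invariant factors (1,1,1,1).

From H_k ≅ ker(∂_k) / im(∂_{k+1}) we obtain:

  H_0: rank C_0 − rank ∂_1 = 5 − 4 = 1, and the invariant factors of ∂_1 are all 1, so H_0 ≅ Z.

H_0 = Z.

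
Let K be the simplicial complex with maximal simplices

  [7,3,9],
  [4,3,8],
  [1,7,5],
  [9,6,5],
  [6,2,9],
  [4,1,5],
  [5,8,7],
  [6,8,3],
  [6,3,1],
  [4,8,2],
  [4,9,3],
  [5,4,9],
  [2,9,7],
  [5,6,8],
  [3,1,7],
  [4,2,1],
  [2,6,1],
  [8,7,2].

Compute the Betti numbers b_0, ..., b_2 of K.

Order the vertices as 1 < 2 < 3 < 4 < 5 < 6 < 7 < 8 < 9. Listing each simplex with vertices in this order, K has dimension 2 with simplices:

  0-simplices (9): [1], [2], [3], [4], [5], [6], [7], [8], [9]
  1-simplices (27): (27 of them)
  2-simplices (18): [1,2,4], [1,2,6], [1,3,6], [1,3,7], [1,4,5], [1,5,7], [2,4,8], [2,6,9], [2,7,8], [2,7,9], [3,4,8], [3,4,9], [3,6,8], [3,7,9], [4,5,9], [5,6,8], [5,6,9], [5,7,8]

giving chain groups C_0 ≅ Z^9, C_1 ≅ Z^27, C_2 ≅ Z^18.

∂_1: C_1 → C_0 sends each edge [p,q] (with p < q) to q − p. For instance
  ∂[2,9] = [9] − [2].
As a 9×27 matrix over Z this has rank 8, with invariant factors (1,1,1,1,1,1,1,1).

The boundary map ∂_2: C_2 → C_1 sends each 2-simplex [p,q,r] to [q,r] − [p,r] + [p,q]. For instance
  ∂[2,7,8] = [7,8] − [2,8] + [2,7],
  ∂[1,3,7] = [3,7] − [1,7] + [1,3].
This gives a 27×18 integer matrix of rank 17; reducing to Smith normal form yields diagonal entries (1,1,1,1,1,1,1,1,1,1,1,1,1,1,1,1,1).

Reading off H_k = ker ∂_k / im ∂_{k+1}:

  H_0: rank C_0 − rank ∂_1 = 9 − 8 = 1, and the invariant factors of ∂_1 are all 1, so H_0 ≅ Z.
  H_1: rank ker ∂_1 − rank ∂_2 = (27 − 8) − 17 = 2, and the invariant factors of ∂_2 are all 1, so H_1 ≅ Z^2.
  H_2: rank ker ∂_2 − rank ∂_3 = (18 − 17) − 0 = 1, and there is no ∂_3, so H_2 ≅ Z.

(K is a triangulation of the torus T^2.)

Hence the Betti numbers are b_0 = 1, b_1 = 2, b_2 = 1.

b_0 = 1, b_1 = 2, b_2 = 1.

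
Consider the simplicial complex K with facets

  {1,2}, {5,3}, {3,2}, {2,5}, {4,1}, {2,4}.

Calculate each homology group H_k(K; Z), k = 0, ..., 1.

Order the vertices as 1 < 2 < 3 < 4 < 5. Listing each simplex with vertices in this order, K has dimension 1 with simplices:

  0-simplices (5): [1], [2], [3], [4], [5]
  1-simplices (6): [1,2], [1,4], [2,3], [2,4], [2,5], [3,5]

so the chain groups are C_0 ≅ Z^5, C_1 ≅ Z^6.

Boundary ∂_1: C_1 → C_0 maps an edge to its endpoints' difference, ∂[p,q] = q − p. For instance
  ∂[1,4] = [4] − [1].
The resulting 5×6 matrix has rank 4, and its Smith normal form has invariant factors (1,1,1,1).

Reading off H_k = ker ∂_k / im ∂_{k+1}:

  H_0: rank C_0 − rank ∂_1 = 5 − 4 = 1, and the invariant factors of ∂_1 are all 1, so H_0 = Z.
  H_1: rank ker ∂_1 − rank ∂_2 = (6 − 4) − 0 = 2, and there is no ∂_2, so H_1 = Z^2.

As a check, the Euler characteristic is 5 − 6 = -1, which agrees with 1 − 2 = -1.

H_0 = Z,  H_1 = Z^2.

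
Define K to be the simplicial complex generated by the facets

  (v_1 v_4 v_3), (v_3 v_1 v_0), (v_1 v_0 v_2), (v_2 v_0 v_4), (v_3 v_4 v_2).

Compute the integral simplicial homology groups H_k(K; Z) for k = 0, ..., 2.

H_0 ≅ Z,  H_1 ≅ Z,  H_2 = 0.

We work with the vertex ordering v_0 < v_1 < v_2 < v_3 < v_4. The simplices of K, each written with vertices in increasing order, are:

  0-simplices (5): [v_0], [v_1], [v_2], [v_3], [v_4]
  1-simplices (10): [v_0,v_1], [v_0,v_2], [v_0,v_3], [v_0,v_4], [v_1,v_2], [v_1,v_3], [v_1,v_4], [v_2,v_3], [v_2,v_4], [v_3,v_4]
  2-simplices (5): [v_0,v_1,v_2], [v_0,v_1,v_3], [v_0,v_2,v_4], [v_1,v_3,v_4], [v_2,v_3,v_4]

giving chain groups C_0 ≅ Z^5, C_1 ≅ Z^10, C_2 ≅ Z^5.

Boundary ∂_1: C_1 → C_0 maps an edge to its endpoints' difference, ∂[p,q] = q − p. For instance
  ∂[v_0,v_3] = [v_3] − [v_0].
As a 5×10 matrix over Z this has rank 4, with invariant factors (1,1,1,1).

The boundary map ∂_2: C_2 → C_1 maps a triangle to the signed sum of its edges. For instance
  ∂[v_1,v_3,v_4] = [v_3,v_4] − [v_1,v_4] + [v_1,v_3],
  ∂[v_0,v_1,v_2] = [v_1,v_2] − [v_0,v_2] + [v_0,v_1].
The resulting 10×5 matrix has rank 5, and its Smith normal form has invariant factors (1,1,1,1,1).

Reading off H_k = ker ∂_k / im ∂_{k+1}:

  H_0: rank C_0 − rank ∂_1 = 5 − 4 = 1, and the invariant factors of ∂_1 are all 1, so H_0 = Z.
  H_1: rank ker ∂_1 − rank ∂_2 = (10 − 4) − 5 = 1, and the invariant factors of ∂_2 are all 1, so H_1 = Z.
  H_2: rank ker ∂_2 − rank ∂_3 = (5 − 5) − 0 = 0, and there is no ∂_3, so H_2 = 0.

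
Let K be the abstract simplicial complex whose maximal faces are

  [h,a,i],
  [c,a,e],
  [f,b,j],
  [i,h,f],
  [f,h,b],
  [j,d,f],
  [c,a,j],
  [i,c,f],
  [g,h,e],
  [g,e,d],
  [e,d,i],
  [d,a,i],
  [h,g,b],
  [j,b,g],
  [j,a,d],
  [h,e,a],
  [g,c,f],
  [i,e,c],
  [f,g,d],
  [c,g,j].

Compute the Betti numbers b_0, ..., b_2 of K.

K has 10 vertices, 30 edges, 20 triangles.
rank ∂_0 = 0, rank ∂_1 = 9 ⇒ b_0 = 10 − 0 − 9 = 1; all invariant factors of ∂_1 are 1 so no torsion. So H_0 = Z.
rank ∂_1 = 9, rank ∂_2 = 20 ⇒ b_1 = 30 − 9 − 20 = 1; ∂_2 has invariant factor(s) [2] giving torsion. So H_1 = Z × Z/2.
rank ∂_2 = 20, rank ∂_3 = 0 ⇒ b_2 = 20 − 20 − 0 = 0. So H_2 = 0.

b_0 = 1, b_1 = 1, b_2 = 0.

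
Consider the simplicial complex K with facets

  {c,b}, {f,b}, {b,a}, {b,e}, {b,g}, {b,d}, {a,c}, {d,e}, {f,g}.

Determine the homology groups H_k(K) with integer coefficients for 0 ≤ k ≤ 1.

H_0 ≅ Z,  H_1 ≅ Z^3.

Fix the vertex order a < b < c < d < e < f < g and write every simplex with vertices in increasing order. Then dim K = 1 and the simplices of K are:

  0-simplices (7): a, b, c, d, e, f, g
  1-simplices (9): ab, ac, bc, bd, be, bf, bg, de, fg

giving chain groups C_0 ≅ Z^7, C_1 ≅ Z^9.

Boundary ∂_1: C_1 → C_0 is given by ∂[p,q] = [q] − [p].
This gives a 7×9 integer matrix of rank 6; reducing to Smith normal form yields diagonal entries (1,1,1,1,1,1).

Now H_k = ker ∂_k / im ∂_{k+1}, so:

  H_0: rank C_0 − rank ∂_1 = 7 − 6 = 1, and the invariant factors of ∂_1 are all 1, so H_0 ≅ Z.
  H_1: rank ker ∂_1 − rank ∂_2 = (9 − 6) − 0 = 3, and there is no ∂_2, so H_1 ≅ Z^3.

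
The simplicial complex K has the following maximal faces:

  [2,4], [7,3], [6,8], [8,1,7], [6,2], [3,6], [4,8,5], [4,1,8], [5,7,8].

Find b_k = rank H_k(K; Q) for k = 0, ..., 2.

b_0 = 1, b_1 = 2, b_2 = 0.

K has 8 vertices, 13 edges, 4 triangles.
rank ∂_0 = 0, rank ∂_1 = 7 ⇒ b_0 = 8 − 0 − 7 = 1; all invariant factors of ∂_1 are 1 so no torsion. So H_0 = Z.
rank ∂_1 = 7, rank ∂_2 = 4 ⇒ b_1 = 13 − 7 − 4 = 2; all invariant factors of ∂_2 are 1 so no torsion. So H_1 = Z^2.
rank ∂_2 = 4, rank ∂_3 = 0 ⇒ b_2 = 4 − 4 − 0 = 0. So H_2 = 0.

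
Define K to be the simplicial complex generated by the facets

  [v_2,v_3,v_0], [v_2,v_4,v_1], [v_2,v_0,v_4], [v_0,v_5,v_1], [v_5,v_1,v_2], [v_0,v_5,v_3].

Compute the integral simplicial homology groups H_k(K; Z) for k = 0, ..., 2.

H_0 ≅ Z,  H_1 ≅ Z,  H_2 = 0.

Take the total order v_0 < v_1 < v_2 < v_3 < v_4 < v_5 on the vertex set. Then K (dimension 2) consists of the simplices:

  0-simplices (6): [v_0], [v_1], [v_2], [v_3], [v_4], [v_5]
  1-simplices (12): [v_0,v_1], [v_0,v_2], [v_0,v_3], [v_0,v_4], [v_0,v_5], [v_1,v_2], [v_1,v_4], [v_1,v_5], [v_2,v_3], [v_2,v_4], [v_2,v_5], [v_3,v_5]
  2-simplices (6): [v_0,v_1,v_5], [v_0,v_2,v_3], [v_0,v_2,v_4], [v_0,v_3,v_5], [v_1,v_2,v_4], [v_1,v_2,v_5]

so the chain groups are C_0 ≅ Z^6, C_1 ≅ Z^12, C_2 ≅ Z^6.

∂_1: C_1 → C_0 maps an edge to its endpoints' difference, ∂[p,q] = q − p. For instance
  ∂[v_1,v_2] = [v_2] − [v_1].
The 6×12 boundary matrix has rank 5 and Smith normal form diag(1,1,1,1,1).

Boundary ∂_2: C_2 → C_1 maps a triangle to the signed sum of its edges. For instance
  ∂[v_0,v_2,v_4] = [v_2,v_4] − [v_0,v_4] + [v_0,v_2],
  ∂[v_1,v_2,v_4] = [v_2,v_4] − [v_1,v_4] + [v_1,v_2].
The resulting 12×6 matrix has rank 6, and its Smith normal form has invariant factors (1,1,1,1,1,1).

Reading off H_k = ker ∂_k / im ∂_{k+1}:

  H_0: rank C_0 − rank ∂_1 = 6 − 5 = 1, and the invariant factors of ∂_1 are all 1, so H_0 ≅ Z.
  H_1: rank ker ∂_1 − rank ∂_2 = (12 − 5) − 6 = 1, and the invariant factors of ∂_2 are all 1, so H_1 ≅ Z.
  H_2: rank ker ∂_2 − rank ∂_3 = (6 − 6) − 0 = 0, and there is no ∂_3, so H_2 ≅ 0.

As a check, the Euler characteristic is 6 − 12 + 6 = 0, which agrees with 1 − 1 + 0 = 0.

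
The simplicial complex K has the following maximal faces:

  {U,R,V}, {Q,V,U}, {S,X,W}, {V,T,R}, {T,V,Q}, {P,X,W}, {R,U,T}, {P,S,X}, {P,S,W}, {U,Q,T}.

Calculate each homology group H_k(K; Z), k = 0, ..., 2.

H_0 ≅ Z^2,  H_1 = 0,  H_2 ≅ Z^2.

Fix the vertex order P < Q < R < S < T < U < V < W < X and write every simplex with vertices in increasing order. Then dim K = 2 and the simplices of K are:

  0-simplices (9): P, Q, R, S, T, U, V, W, X
  1-simplices (15): PS, PW, PX, QT, QU, QV, RT, RU, RV, SW, SX, TU, TV, UV, WX
  2-simplices (10): PSW, PSX, PWX, QTU, QTV, QUV, RTU, RTV, RUV, SWX

so the chain groups are C_0 ≅ Z^9, C_1 ≅ Z^15, C_2 ≅ Z^10.

The boundary map ∂_1: C_1 → C_0 sends each edge [p,q] (with p < q) to q − p.
The 9×15 boundary matrix has rank 7 and Smith normal form diag(1,1,1,1,1,1,1).

∂_2: C_2 → C_1 maps a triangle to the signed sum of its edges. For instance
  ∂PSX = SX − PX + PS,
  ∂QTV = TV − QV + QT.
As a 15×10 matrix over Z this has rank 8, with invariant factors (1,1,1,1,1,1,1,1).

Reading off H_k = ker ∂_k / im ∂_{k+1}:

  H_0: rank C_0 − rank ∂_1 = 9 − 7 = 2, and the invariant factors of ∂_1 are all 1, so H_0 ≅ Z^2.
  H_1: rank ker ∂_1 − rank ∂_2 = (15 − 7) − 8 = 0, and the invariant factors of ∂_2 are all 1, so H_1 ≅ 0.
  H_2: rank ker ∂_2 − rank ∂_3 = (10 − 8) − 0 = 2, and there is no ∂_3, so H_2 ≅ Z^2.

(K is a triangulation of the disjoint union of the 2-sphere S^2 and the 2-sphere S^2.)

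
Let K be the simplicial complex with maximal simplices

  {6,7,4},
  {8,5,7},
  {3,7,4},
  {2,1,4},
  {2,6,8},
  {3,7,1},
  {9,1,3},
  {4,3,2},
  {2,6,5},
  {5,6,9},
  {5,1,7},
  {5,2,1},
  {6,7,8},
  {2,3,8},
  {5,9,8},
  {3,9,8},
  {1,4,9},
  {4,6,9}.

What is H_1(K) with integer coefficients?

H_1 ≅ Z ⊕ Z/2Z.

K has 9 vertices, 27 edges, 18 triangles.
rank ∂_1 = 8, rank ∂_2 = 18 ⇒ b_1 = 27 − 8 − 18 = 1; ∂_2 has invariant factor(s) [2] giving torsion. So H_1 ≅ Z ⊕ Z/2Z.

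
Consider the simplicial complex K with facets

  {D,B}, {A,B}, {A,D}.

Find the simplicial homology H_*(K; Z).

Take the total order A < B < D on the vertex set. Then K (dimension 1) consists of the simplices:

  0-simplices (3): A, B, D
  1-simplices (3): AB, AD, BD

giving chain groups C_0 ≅ Z^3, C_1 ≅ Z^3.

Boundary ∂_1: C_1 → C_0 sends each edge [p,q] (with p < q) to q − p. For instance
  ∂AD = D − A.
The resulting 3×3 matrix has rank 2, and its Smith normal form has invariant factors (1,1).

Computing H_k = (kernel of ∂_k) / (image of ∂_{k+1}):

  H_0: rank C_0 − rank ∂_1 = 3 − 2 = 1, and the invariant factors of ∂_1 are all 1, so H_0 = Z.
  H_1: rank ker ∂_1 − rank ∂_2 = (3 − 2) − 0 = 1, and there is no ∂_2, so H_1 = Z.

As a check, the Euler characteristic is 3 − 3 = 0, which agrees with 1 − 1 = 0.

H_0 = Z,  H_1 = Z.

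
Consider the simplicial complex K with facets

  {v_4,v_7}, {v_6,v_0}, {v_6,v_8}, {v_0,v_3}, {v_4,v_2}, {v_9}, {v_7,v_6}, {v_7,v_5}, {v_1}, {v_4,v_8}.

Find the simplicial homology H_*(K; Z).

Fix the vertex order v_0 < v_1 < v_2 < v_3 < v_4 < v_5 < v_6 < v_7 < v_8 < v_9 and write every simplex with vertices in increasing order. Then dim K = 1 and the simplices of K are:

  0-simplices (10): [v_0], [v_1], [v_2], [v_3], [v_4], [v_5], [v_6], [v_7], [v_8], [v_9]
  1-simplices (8): [v_0,v_3], [v_0,v_6], [v_2,v_4], [v_4,v_7], [v_4,v_8], [v_5,v_7], [v_6,v_7], [v_6,v_8]

giving chain groups C_0 ≅ Z^10, C_1 ≅ Z^8.

∂_1: C_1 → C_0 is given by ∂[p,q] = [q] − [p]. For instance
  ∂[v_4,v_7] = [v_7] − [v_4].
As a 10×8 matrix over Z this has rank 7, with invariant factors (1,1,1,1,1,1,1).

Computing H_k = (kernel of ∂_k) / (image of ∂_{k+1}):

  H_0: rank C_0 − rank ∂_1 = 10 − 7 = 3, and the invariant factors of ∂_1 are all 1, so H_0 ≅ Z^3.
  H_1: rank ker ∂_1 − rank ∂_2 = (8 − 7) − 0 = 1, and there is no ∂_2, so H_1 ≅ Z.

H_0 = Z^3,  H_1 = Z.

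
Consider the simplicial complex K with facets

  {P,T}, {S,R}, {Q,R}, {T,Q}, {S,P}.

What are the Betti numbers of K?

Fix the vertex order P < Q < R < S < T and write every simplex with vertices in increasing order. Then dim K = 1 and the simplices of K are:

  0-simplices (5): P, Q, R, S, T
  1-simplices (5): PS, PT, QR, QT, RS

giving chain groups C_0 ≅ Z^5, C_1 ≅ Z^5.

The boundary map ∂_1: C_1 → C_0 is given by ∂[p,q] = [q] − [p].
The resulting 5×5 matrix has rank 4, and its Smith normal form has invariant factors (1,1,1,1).

Now H_k = ker ∂_k / im ∂_{k+1}, so:

  H_0: rank C_0 − rank ∂_1 = 5 − 4 = 1, and the invariant factors of ∂_1 are all 1, so H_0 ≅ Z.
  H_1: rank ker ∂_1 − rank ∂_2 = (5 − 4) − 0 = 1, and there is no ∂_2, so H_1 ≅ Z.

Hence the Betti numbers are b_0 = 1, b_1 = 1.

b_0 = 1, b_1 = 1.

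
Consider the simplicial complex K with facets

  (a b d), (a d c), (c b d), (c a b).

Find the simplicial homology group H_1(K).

H_1 = 0.

K has 4 vertices, 6 edges, 4 triangles.
rank ∂_1 = 3, rank ∂_2 = 3 ⇒ b_1 = 6 − 3 − 3 = 0; all invariant factors of ∂_2 are 1 so no torsion. So H_1 ≅ 0.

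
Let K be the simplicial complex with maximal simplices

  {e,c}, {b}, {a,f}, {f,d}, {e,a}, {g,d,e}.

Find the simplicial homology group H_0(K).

Take the total order a < b < c < d < e < f < g on the vertex set. Then K (dimension 2) consists of the simplices:

  0-simplices (7): a, b, c, d, e, f, g
  1-simplices (7): ae, af, ce, de, df, dg, eg
  2-simplices (1): deg

giving chain groups C_0 ≅ Z^7, C_1 ≅ Z^7, C_2 ≅ Z^1.

The boundary map ∂_1: C_1 → C_0 is given by ∂[p,q] = [q] − [p]. For instance
  ∂ae = e − a.
The resulting 7×7 matrix has rank 5, and its Smith normal form has invariant factors (1,1,1,1,1).

The boundary map ∂_2: C_2 → C_1 maps a triangle to the signed sum of its edges. For instance
  ∂deg = eg − dg + de.
The 7×1 boundary matrix has rank 1 and Smith normal form diag(1).

Now H_k = ker ∂_k / im ∂_{k+1}, so:

  H_0: rank C_0 − rank ∂_1 = 7 − 5 = 2, and the invariant factors of ∂_1 are all 1, so H_0 = Z^2.

H_0 = Z^2.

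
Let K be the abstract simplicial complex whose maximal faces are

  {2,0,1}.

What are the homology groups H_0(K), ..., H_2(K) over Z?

Order the vertices as 0 < 1 < 2. Listing each simplex with vertices in this order, K has dimension 2 with simplices:

  0-simplices (3): [0], [1], [2]
  1-simplices (3): [0,1], [0,2], [1,2]
  2-simplices (1): [0,1,2]

Hence C_0 ≅ Z^3, C_1 ≅ Z^3, C_2 ≅ Z^1.

∂_1: C_1 → C_0 sends each edge [p,q] (with p < q) to q − p. For instance
  ∂[0,2] = [2] − [0].
As a 3×3 matrix over Z this has rank 2, with invariant factors (1,1).

Boundary ∂_2: C_2 → C_1 sends each 2-simplex [p,q,r] to [q,r] − [p,r] + [p,q]. For instance
  ∂[0,1,2] = [1,2] − [0,2] + [0,1].
As a 3×1 matrix over Z this has rank 1, with invariant factors (1).

From H_k ≅ ker(∂_k) / im(∂_{k+1}) we obtain:

  H_0: rank C_0 − rank ∂_1 = 3 − 2 = 1, and the invariant factors of ∂_1 are all 1, so H_0 = Z.
  H_1: rank ker ∂_1 − rank ∂_2 = (3 − 2) − 1 = 0, and the invariant factors of ∂_2 are all 1, so H_1 = 0.
  H_2: rank ker ∂_2 − rank ∂_3 = (1 − 1) − 0 = 0, and there is no ∂_3, so H_2 = 0.

H_0 ≅ Z,  H_1 = 0,  H_2 = 0.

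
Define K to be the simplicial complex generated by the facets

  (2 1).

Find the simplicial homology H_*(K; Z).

We work with the vertex ordering 1 < 2. The simplices of K, each written with vertices in increasing order, are:

  0-simplices (2): [1], [2]
  1-simplices (1): [1,2]

giving chain groups C_0 ≅ Z^2, C_1 ≅ Z^1.

Boundary ∂_1: C_1 → C_0 sends each edge [p,q] (with p < q) to q − p. For instance
  ∂[1,2] = [2] − [1].
The 2×1 boundary matrix has rank 1 and Smith normal form diag(1).

Reading off H_k = ker ∂_k / im ∂_{k+1}:

  H_0: rank C_0 − rank ∂_1 = 2 − 1 = 1, and the invariant factors of ∂_1 are all 1, so H_0 ≅ Z.
  H_1: rank ker ∂_1 − rank ∂_2 = (1 − 1) − 0 = 0, and there is no ∂_2, so H_1 ≅ 0.

H_0 = Z,  H_1 = 0.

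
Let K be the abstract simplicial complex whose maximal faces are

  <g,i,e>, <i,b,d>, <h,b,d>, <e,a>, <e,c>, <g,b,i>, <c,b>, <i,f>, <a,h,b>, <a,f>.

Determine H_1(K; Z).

H_1 ≅ Z^3.

Take the total order a < b < c < d < e < f < g < h < i on the vertex set. Then K (dimension 2) consists of the simplices:

  0-simplices (9): a, b, c, d, e, f, g, h, i
  1-simplices (16): ab, ae, af, ah, bc, bd, bg, bh, bi, ce, dh, di, eg, ei, fi, gi
  2-simplices (5): abh, bdh, bdi, bgi, egi

so the chain groups are C_0 ≅ Z^9, C_1 ≅ Z^16, C_2 ≅ Z^5.

∂_1: C_1 → C_0 is given by ∂[p,q] = [q] − [p].
The resulting 9×16 matrix has rank 8, and its Smith normal form has invariant factors (1,1,1,1,1,1,1,1).

Boundary ∂_2: C_2 → C_1 acts by ∂[p,q,r] = [q,r] − [p,r] + [p,q]. For instance
  ∂bgi = gi − bi + bg,
  ∂abh = bh − ah + ab.
This gives a 16×5 integer matrix of rank 5; reducing to Smith normal form yields diagonal entries (1,1,1,1,1).

Computing H_k = (kernel of ∂_k) / (image of ∂_{k+1}):

  H_1: rank ker ∂_1 − rank ∂_2 = (16 − 8) − 5 = 3, and the invariant factors of ∂_2 are all 1, so H_1 = Z^3.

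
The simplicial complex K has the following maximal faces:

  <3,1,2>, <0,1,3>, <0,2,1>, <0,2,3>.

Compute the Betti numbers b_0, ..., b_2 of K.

b_0 = 1, b_1 = 0, b_2 = 1.

Order the vertices as 0 < 1 < 2 < 3. Listing each simplex with vertices in this order, K has dimension 2 with simplices:

  0-simplices (4): [0], [1], [2], [3]
  1-simplices (6): [0,1], [0,2], [0,3], [1,2], [1,3], [2,3]
  2-simplices (4): [0,1,2], [0,1,3], [0,2,3], [1,2,3]

Hence C_0 ≅ Z^4, C_1 ≅ Z^6, C_2 ≅ Z^4.

Boundary ∂_1: C_1 → C_0 maps an edge to its endpoints' difference, ∂[p,q] = q − p. For instance
  ∂[1,3] = [3] − [1].
The resulting 4×6 matrix has rank 3, and its Smith normal form has invariant factors (1,1,1).

∂_2: C_2 → C_1 sends each 2-simplex [p,q,r] to [q,r] − [p,r] + [p,q]. For instance
  ∂[0,2,3] = [2,3] − [0,3] + [0,2],
  ∂[0,1,2] = [1,2] − [0,2] + [0,1].
The resulting 6×4 matrix has rank 3, and its Smith normal form has invariant factors (1,1,1).

Reading off H_k = ker ∂_k / im ∂_{k+1}:

  H_0: rank C_0 − rank ∂_1 = 4 − 3 = 1, and the invariant factors of ∂_1 are all 1, so H_0 ≅ Z.
  H_1: rank ker ∂_1 − rank ∂_2 = (6 − 3) − 3 = 0, and the invariant factors of ∂_2 are all 1, so H_1 ≅ 0.
  H_2: rank ker ∂_2 − rank ∂_3 = (4 − 3) − 0 = 1, and there is no ∂_3, so H_2 ≅ Z.

Hence the Betti numbers are b_0 = 1, b_1 = 0, b_2 = 1.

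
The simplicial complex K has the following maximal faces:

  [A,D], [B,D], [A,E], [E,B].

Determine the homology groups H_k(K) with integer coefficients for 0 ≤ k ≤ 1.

H_0 = Z,  H_1 = Z.

K has 4 vertices, 4 edges.
rank ∂_0 = 0, rank ∂_1 = 3 ⇒ b_0 = 4 − 0 − 3 = 1; all invariant factors of ∂_1 are 1 so no torsion. So H_0 ≅ Z.
rank ∂_1 = 3, rank ∂_2 = 0 ⇒ b_1 = 4 − 3 − 0 = 1. So H_1 ≅ Z.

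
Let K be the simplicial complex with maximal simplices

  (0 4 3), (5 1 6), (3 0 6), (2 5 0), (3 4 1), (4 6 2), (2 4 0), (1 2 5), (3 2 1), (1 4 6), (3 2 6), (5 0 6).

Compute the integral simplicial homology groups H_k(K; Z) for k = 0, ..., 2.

Take the total order 0 < 1 < 2 < 3 < 4 < 5 < 6 on the vertex set. Then K (dimension 2) consists of the simplices:

  0-simplices (7): [0], [1], [2], [3], [4], [5], [6]
  1-simplices (18): [0,2], [0,3], [0,4], [0,5], [0,6], [1,2], [1,3], [1,4], [1,5], [1,6], [2,3], [2,4], [2,5], [2,6], [3,4], [3,6], [4,6], [5,6]
  2-simplices (12): [0,2,4], [0,2,5], [0,3,4], [0,3,6], [0,5,6], [1,2,3], [1,2,5], [1,3,4], [1,4,6], [1,5,6], [2,3,6], [2,4,6]

giving chain groups C_0 ≅ Z^7, C_1 ≅ Z^18, C_2 ≅ Z^12.

The boundary map ∂_1: C_1 → C_0 sends each edge [p,q] (with p < q) to q − p. For instance
  ∂[2,5] = [5] − [2].
The 7×18 boundary matrix has rank 6 and Smith normal form diag(1,1,1,1,1,1).

Boundary ∂_2: C_2 → C_1 maps a triangle to the signed sum of its edges. For instance
  ∂[0,3,6] = [3,6] − [0,6] + [0,3],
  ∂[2,3,6] = [3,6] − [2,6] + [2,3].
This gives a 18×12 integer matrix of rank 12; reducing to Smith normal form yields diagonal entries (1,1,1,1,1,1,1,1,1,1,1,2).

Now H_k = ker ∂_k / im ∂_{k+1}, so:

  H_0: rank C_0 − rank ∂_1 = 7 − 6 = 1, and the invariant factors of ∂_1 are all 1, so H_0 = Z.
  H_1: rank ker ∂_1 − rank ∂_2 = (18 − 6) − 12 = 0, and ∂_2 has invariant factor 2 > 1, so H_1 = Z/2.
  H_2: rank ker ∂_2 − rank ∂_3 = (12 − 12) − 0 = 0, and there is no ∂_3, so H_2 = 0.

H_0 ≅ Z,  H_1 ≅ Z/2,  H_2 = 0.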